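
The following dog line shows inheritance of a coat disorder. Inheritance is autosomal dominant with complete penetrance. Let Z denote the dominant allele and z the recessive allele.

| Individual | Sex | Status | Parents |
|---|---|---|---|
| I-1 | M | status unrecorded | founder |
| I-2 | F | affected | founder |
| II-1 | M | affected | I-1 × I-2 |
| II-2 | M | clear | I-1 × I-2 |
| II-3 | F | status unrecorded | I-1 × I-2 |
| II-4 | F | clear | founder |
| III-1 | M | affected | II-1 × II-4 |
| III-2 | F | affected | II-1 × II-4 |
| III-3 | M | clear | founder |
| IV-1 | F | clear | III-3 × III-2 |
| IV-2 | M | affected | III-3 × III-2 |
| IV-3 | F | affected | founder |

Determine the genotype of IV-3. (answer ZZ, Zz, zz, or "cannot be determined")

IV-3's phenotype allows ZZ or Zz, and no parent or child forces a single allele at both positions; consistent genotype assignments exist with IV-3 as ZZ or Zz.

cannot be determined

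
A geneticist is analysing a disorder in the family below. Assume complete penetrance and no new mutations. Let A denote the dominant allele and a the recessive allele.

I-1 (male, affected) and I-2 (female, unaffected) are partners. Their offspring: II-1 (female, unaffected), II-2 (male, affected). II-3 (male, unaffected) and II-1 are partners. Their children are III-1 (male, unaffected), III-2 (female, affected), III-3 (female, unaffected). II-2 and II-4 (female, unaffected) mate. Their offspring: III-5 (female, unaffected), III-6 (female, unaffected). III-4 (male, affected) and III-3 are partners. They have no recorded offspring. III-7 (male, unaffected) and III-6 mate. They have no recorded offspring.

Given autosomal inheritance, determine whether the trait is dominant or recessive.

II-3 and II-1 are both unaffected yet have an affected child III-2. Under dominance, an affected child requires at least one affected parent, so the trait cannot be dominant.

recessive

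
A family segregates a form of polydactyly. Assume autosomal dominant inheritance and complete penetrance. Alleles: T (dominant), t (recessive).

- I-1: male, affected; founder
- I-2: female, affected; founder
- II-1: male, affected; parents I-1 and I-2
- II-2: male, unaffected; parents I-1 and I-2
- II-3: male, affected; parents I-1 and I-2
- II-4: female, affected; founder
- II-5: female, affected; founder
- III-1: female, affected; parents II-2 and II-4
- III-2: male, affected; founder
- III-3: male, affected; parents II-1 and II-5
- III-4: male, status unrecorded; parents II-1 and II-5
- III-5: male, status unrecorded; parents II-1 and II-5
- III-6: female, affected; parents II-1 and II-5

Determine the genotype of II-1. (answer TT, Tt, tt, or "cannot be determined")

II-1's phenotype allows TT or Tt, and no parent or child forces a single allele at both positions; consistent genotype assignments exist with II-1 as TT or Tt.

cannot be determined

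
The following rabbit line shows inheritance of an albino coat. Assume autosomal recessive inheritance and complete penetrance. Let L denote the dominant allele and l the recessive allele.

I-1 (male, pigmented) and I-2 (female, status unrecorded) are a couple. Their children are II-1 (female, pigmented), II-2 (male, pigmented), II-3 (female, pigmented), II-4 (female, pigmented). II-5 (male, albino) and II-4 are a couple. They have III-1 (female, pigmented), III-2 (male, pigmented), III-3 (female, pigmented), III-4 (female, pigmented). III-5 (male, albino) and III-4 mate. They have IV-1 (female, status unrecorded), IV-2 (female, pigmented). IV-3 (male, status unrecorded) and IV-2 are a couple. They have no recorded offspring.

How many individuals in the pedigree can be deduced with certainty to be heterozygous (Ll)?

5

Obligate heterozygotes: III-1 is pigmented so carries L and received l from II-5 (ll), so III-1 is Ll; III-2 is pigmented so carries L and received l from II-5 (ll), so III-2 is Ll; III-3 is pigmented so carries L and received l from II-5 (ll), so III-3 is Ll; III-4 is pigmented so carries L and received l from II-5 (ll), so III-4 is Ll; IV-2 is pigmented so carries L and received l from III-5 (ll), so IV-2 is Ll.
Every other individual is either homozygous by phenotype or has at least one consistent homozygous assignment, so the count is 5.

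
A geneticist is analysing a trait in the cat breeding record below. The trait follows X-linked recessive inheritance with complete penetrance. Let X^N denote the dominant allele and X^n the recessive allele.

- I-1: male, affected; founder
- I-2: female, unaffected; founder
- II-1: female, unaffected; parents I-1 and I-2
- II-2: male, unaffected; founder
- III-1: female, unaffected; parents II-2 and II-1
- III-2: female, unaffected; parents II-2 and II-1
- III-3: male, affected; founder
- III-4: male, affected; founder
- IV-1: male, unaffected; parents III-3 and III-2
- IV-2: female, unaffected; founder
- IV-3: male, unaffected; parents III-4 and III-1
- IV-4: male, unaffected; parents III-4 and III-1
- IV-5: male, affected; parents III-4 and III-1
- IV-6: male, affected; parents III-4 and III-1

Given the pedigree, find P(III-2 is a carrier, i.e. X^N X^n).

II-2 is unaffected, so II-2 is X^N Y.
II-1 is unaffected so carries N and received n from I-1 (X^n Y), so II-1 is X^N X^n.
Their cross gives offspring ratios 1/2 X^N X^N : 1/2 X^N X^n. Conditioning on III-2 being unaffected, P(X^N X^n) = 1/2 / 1 = 1/2 before taking III-2's own offspring into account.
III-3 is affected, so III-3 is X^n Y.
Now use III-2's offspring. Probability of each recorded status — unaffected son IV-1: 1/2 if III-2 is X^N X^n, 1 if X^N X^N.
Bayes: P(X^N X^n) = 1/2·1/2 / (1/2·1/2 + 1/2·1) = 1/3.

1/3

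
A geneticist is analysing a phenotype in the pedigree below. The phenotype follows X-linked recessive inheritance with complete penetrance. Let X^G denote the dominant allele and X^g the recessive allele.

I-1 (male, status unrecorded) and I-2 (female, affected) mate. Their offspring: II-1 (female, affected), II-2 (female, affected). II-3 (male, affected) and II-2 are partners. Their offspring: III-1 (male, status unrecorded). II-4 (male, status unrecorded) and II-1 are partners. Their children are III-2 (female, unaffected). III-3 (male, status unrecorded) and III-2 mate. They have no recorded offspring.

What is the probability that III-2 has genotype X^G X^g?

1

III-2 is unaffected so carries G and received g from II-1 (X^g X^g), so III-2 is X^G X^g, giving P(X^G X^g) = 1.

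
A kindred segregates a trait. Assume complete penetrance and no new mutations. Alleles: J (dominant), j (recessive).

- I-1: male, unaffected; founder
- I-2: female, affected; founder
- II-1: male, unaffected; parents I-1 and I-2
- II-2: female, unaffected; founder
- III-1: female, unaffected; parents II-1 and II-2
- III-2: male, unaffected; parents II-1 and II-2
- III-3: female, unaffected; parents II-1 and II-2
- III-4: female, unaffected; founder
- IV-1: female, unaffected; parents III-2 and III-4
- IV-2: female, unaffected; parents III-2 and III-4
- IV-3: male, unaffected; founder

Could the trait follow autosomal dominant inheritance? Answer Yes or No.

A consistent assignment under autosomal dominant exists: I-1 jj, I-2 Jj, II-1 jj, II-2 jj, III-1 jj, III-2 jj, III-3 jj, III-4 jj, IV-1 jj, IV-2 jj, IV-3 jj.
In this assignment every recorded phenotype matches its genotype and every non-founder's genotype is obtainable from its parents' genotypes, so the pedigree is consistent.

Yes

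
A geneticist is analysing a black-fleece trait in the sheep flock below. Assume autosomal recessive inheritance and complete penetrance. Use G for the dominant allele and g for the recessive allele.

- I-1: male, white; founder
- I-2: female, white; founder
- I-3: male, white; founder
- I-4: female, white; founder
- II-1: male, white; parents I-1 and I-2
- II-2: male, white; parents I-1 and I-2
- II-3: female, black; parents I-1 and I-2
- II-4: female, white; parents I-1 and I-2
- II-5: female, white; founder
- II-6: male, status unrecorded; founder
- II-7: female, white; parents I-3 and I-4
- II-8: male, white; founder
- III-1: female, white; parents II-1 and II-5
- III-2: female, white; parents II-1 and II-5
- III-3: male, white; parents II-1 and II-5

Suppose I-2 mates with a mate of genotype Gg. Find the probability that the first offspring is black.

I-2 is white so carries G and passed g to II-3 (gg), so I-2 is Gg.
The cross gives 1/4 GG : 1/2 Gg : 1/4 gg, so P(offspring is black) = 1/4.

1/4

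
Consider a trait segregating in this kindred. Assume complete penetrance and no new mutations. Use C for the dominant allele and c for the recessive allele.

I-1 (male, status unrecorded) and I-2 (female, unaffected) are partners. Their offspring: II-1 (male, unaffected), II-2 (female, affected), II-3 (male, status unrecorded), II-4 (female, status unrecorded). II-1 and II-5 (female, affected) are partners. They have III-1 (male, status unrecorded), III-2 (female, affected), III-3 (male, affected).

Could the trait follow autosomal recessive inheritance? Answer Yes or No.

A consistent assignment under autosomal recessive exists: I-1 Cc, I-2 Cc, II-1 Cc, II-2 cc, II-3 CC, II-4 CC, II-5 cc, III-1 Cc, III-2 cc, III-3 cc.
In this assignment every recorded phenotype matches its genotype and every non-founder's genotype is obtainable from its parents' genotypes, so the pedigree is consistent.

Yes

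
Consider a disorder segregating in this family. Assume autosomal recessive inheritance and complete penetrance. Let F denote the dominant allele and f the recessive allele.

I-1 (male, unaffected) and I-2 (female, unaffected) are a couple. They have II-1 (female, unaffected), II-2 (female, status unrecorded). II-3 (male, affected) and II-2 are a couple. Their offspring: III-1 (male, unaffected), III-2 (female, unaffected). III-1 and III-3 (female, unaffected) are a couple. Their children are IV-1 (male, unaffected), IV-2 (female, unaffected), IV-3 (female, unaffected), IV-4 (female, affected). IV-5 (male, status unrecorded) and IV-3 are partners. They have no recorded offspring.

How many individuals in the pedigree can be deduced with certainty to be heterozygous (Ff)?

Obligate heterozygotes: III-1 is unaffected so carries F and received f from II-3 (ff), so III-1 is Ff; III-2 is unaffected so carries F and received f from II-3 (ff), so III-2 is Ff; III-3 is unaffected so carries F and passed f to IV-4 (ff), so III-3 is Ff.
Every other individual is either homozygous by phenotype or has at least one consistent homozygous assignment, so the count is 3.

3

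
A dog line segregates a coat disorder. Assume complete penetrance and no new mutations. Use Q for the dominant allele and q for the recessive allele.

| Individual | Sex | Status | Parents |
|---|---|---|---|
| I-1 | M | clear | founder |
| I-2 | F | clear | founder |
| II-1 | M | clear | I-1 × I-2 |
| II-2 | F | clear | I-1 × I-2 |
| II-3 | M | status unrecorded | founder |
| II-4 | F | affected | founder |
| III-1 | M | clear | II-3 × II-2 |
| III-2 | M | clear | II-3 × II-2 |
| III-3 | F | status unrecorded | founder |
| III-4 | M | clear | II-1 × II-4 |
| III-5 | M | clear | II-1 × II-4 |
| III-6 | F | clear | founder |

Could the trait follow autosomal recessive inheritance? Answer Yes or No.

A consistent assignment under autosomal recessive exists: I-1 QQ, I-2 QQ, II-1 QQ, II-2 QQ, II-3 QQ, II-4 qq, III-1 QQ, III-2 QQ, III-3 QQ, III-4 Qq, III-5 Qq, III-6 QQ.
In this assignment every recorded phenotype matches its genotype and every non-founder's genotype is obtainable from its parents' genotypes, so the pedigree is consistent.

Yes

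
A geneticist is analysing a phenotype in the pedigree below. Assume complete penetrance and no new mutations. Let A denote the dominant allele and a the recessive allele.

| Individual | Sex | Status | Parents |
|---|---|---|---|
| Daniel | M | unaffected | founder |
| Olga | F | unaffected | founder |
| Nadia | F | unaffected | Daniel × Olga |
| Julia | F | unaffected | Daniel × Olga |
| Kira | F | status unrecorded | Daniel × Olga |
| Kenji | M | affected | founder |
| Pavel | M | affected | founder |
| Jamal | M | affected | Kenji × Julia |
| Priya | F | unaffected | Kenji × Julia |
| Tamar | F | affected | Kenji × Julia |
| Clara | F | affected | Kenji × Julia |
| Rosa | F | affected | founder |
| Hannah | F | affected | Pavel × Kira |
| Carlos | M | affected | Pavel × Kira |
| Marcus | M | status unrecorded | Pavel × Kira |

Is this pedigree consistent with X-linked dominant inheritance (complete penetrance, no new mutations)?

No

Under X-linked dominant, Jamal (affected, male) cannot arise from Kenji (affected) × Julia (unaffected).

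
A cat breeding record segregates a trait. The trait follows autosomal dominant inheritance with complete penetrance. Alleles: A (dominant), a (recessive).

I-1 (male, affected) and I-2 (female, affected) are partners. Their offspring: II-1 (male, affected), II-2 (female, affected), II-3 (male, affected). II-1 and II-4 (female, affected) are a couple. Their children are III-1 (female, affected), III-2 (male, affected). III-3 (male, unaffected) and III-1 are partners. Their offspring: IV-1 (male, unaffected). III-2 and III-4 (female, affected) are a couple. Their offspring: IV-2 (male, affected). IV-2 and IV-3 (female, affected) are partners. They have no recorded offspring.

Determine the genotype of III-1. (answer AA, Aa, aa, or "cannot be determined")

Aa

From phenotype alone, III-1 is AA or Aa.
III-1 is affected so carries A and passed a to IV-1 (aa), so III-1 is Aa.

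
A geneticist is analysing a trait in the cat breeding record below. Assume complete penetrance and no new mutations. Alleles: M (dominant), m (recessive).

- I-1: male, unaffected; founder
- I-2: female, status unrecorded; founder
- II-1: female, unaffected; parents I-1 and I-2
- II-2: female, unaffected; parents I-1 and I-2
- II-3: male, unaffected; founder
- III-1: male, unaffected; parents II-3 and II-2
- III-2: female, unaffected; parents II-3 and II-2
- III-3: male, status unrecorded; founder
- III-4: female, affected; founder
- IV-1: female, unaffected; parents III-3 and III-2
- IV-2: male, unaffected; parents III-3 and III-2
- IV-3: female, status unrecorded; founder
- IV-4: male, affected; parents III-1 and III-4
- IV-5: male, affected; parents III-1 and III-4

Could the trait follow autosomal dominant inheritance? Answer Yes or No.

Yes

A consistent assignment under autosomal dominant exists: I-1 mm, I-2 Mm, II-1 mm, II-2 mm, II-3 mm, III-1 mm, III-2 mm, III-3 Mm, III-4 MM, IV-1 mm, IV-2 mm, IV-3 MM, IV-4 Mm, IV-5 Mm.
In this assignment every recorded phenotype matches its genotype and every non-founder's genotype is obtainable from its parents' genotypes, so the pedigree is consistent.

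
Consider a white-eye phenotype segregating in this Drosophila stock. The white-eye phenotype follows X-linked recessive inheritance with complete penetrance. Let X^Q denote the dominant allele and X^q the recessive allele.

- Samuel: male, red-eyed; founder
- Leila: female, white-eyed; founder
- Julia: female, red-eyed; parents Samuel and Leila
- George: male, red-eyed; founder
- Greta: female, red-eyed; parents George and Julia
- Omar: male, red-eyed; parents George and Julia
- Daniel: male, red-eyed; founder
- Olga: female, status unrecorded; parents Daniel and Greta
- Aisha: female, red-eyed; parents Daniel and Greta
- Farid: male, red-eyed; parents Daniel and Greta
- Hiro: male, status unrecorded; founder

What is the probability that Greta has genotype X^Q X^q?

George is red-eyed, so George is X^Q Y.
Julia is red-eyed so carries Q and received q from Leila (X^q X^q), so Julia is X^Q X^q.
Their cross gives offspring ratios 1/2 X^Q X^Q : 1/2 X^Q X^q. Conditioning on Greta being red-eyed, P(X^Q X^q) = 1/2 / 1 = 1/2 before taking Greta's own offspring into account.
Daniel is red-eyed, so Daniel is X^Q Y.
Now use Greta's offspring. Probability of each recorded status — red-eyed son Farid: 1/2 if Greta is X^Q X^q, 1 if X^Q X^Q. (Olga, Aisha: equally likely either way, so uninformative.)
Bayes: P(X^Q X^q) = 1/2·1/2 / (1/2·1/2 + 1/2·1) = 1/3.

1/3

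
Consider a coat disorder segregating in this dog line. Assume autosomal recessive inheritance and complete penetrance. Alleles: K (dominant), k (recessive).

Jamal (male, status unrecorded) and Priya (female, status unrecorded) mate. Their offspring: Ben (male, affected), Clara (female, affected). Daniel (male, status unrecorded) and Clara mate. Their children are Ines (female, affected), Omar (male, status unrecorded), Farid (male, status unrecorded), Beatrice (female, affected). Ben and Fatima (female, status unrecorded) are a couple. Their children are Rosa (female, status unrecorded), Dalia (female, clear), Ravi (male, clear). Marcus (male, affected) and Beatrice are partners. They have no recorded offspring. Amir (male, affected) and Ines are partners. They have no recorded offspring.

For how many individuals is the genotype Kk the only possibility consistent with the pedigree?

2

Obligate heterozygotes: Dalia is clear so carries K and received k from Ben (kk), so Dalia is Kk; Ravi is clear so carries K and received k from Ben (kk), so Ravi is Kk.
Every other individual is either homozygous by phenotype or has at least one consistent homozygous assignment, so the count is 2.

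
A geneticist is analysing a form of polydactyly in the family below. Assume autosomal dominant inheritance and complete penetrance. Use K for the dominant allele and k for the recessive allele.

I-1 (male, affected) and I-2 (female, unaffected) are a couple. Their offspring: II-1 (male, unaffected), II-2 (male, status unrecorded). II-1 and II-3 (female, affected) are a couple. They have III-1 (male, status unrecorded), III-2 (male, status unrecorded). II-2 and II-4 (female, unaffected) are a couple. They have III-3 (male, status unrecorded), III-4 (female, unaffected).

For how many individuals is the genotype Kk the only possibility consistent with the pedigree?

Obligate heterozygotes: I-1 is affected so carries K and passed k to II-1 (kk), so I-1 is Kk.
Every other individual is either homozygous by phenotype or has at least one consistent homozygous assignment, so the count is 1.

1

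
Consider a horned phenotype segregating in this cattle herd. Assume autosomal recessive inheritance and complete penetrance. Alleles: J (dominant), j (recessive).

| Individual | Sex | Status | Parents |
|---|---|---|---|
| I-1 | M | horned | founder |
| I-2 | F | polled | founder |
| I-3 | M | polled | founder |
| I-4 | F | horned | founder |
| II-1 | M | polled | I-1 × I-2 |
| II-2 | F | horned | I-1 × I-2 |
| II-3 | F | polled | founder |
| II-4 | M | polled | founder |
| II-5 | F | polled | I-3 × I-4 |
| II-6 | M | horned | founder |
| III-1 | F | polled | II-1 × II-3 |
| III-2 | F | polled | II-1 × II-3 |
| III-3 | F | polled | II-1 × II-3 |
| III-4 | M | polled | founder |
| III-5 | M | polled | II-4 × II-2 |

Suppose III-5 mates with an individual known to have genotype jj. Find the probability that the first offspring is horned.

1/2

III-5 is polled so carries J and received j from II-2 (jj), so III-5 is Jj.
The cross gives 1/2 Jj : 1/2 jj, so P(offspring is horned) = 1/2.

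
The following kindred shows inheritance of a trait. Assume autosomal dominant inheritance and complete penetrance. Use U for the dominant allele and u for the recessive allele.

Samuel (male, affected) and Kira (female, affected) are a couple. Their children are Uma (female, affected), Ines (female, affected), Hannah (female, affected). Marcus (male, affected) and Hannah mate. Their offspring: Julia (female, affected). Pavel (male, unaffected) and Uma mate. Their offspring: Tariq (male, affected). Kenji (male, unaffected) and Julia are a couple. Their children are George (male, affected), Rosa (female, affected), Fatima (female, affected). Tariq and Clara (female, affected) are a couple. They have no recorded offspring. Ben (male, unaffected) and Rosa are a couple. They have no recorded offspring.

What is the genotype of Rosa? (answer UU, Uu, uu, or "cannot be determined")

Uu

From phenotype alone, Rosa is UU or Uu.
Rosa is affected so carries U and received u from Kenji (uu), so Rosa is Uu.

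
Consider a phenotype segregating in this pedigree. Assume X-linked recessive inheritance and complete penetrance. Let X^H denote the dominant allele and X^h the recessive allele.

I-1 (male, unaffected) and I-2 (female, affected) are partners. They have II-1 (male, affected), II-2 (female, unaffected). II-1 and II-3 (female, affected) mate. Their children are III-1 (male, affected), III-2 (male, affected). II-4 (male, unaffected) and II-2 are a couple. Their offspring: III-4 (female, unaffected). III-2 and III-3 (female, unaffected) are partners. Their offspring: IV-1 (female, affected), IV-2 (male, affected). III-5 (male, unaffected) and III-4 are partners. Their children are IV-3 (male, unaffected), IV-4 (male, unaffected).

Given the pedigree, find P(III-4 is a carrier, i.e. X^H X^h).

1/5

II-4 is unaffected, so II-4 is X^H Y.
II-2 is unaffected so carries H and received h from I-2 (X^h X^h), so II-2 is X^H X^h.
Their cross gives offspring ratios 1/2 X^H X^H : 1/2 X^H X^h. Conditioning on III-4 being unaffected, P(X^H X^h) = 1/2 / 1 = 1/2 before taking III-4's own offspring into account.
III-5 is unaffected, so III-5 is X^H Y.
Now use III-4's offspring. Probability of each recorded status — unaffected son IV-3: 1/2 if III-4 is X^H X^h, 1 if X^H X^H; unaffected son IV-4: 1/2 if III-4 is X^H X^h, 1 if X^H X^H.
Bayes: P(X^H X^h) = 1/2·1/4 / (1/2·1/4 + 1/2·1) = 1/5.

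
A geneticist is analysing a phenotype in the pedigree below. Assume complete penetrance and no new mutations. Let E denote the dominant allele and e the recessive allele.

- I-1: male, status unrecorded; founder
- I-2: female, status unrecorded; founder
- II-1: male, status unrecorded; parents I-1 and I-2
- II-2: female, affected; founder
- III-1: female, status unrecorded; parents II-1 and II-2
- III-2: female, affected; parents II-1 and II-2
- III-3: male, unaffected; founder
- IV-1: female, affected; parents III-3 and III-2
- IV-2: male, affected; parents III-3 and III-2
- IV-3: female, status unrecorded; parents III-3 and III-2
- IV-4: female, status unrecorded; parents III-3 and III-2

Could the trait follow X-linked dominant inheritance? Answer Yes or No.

A consistent assignment under X-linked dominant exists: I-1 X^E Y, I-2 X^E X^E, II-1 X^E Y, II-2 X^E X^E, III-1 X^E X^E, III-2 X^E X^E, III-3 X^e Y, IV-1 X^E X^e, IV-2 X^E Y, IV-3 X^E X^e, IV-4 X^E X^e.
In this assignment every recorded phenotype matches its genotype and every non-founder's genotype is obtainable from its parents' genotypes, so the pedigree is consistent.

Yes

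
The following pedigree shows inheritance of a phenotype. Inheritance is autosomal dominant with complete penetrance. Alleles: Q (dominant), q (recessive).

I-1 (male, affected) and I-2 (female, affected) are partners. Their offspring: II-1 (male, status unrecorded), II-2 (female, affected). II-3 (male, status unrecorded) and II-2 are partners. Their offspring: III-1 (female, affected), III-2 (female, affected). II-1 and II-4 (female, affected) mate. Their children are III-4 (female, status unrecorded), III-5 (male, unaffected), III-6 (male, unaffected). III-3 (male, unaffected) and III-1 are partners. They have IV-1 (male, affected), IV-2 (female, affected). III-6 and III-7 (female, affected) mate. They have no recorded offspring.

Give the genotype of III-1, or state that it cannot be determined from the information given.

cannot be determined

III-1's phenotype allows QQ or Qq, and no parent or child forces a single allele at both positions; consistent genotype assignments exist with III-1 as QQ or Qq.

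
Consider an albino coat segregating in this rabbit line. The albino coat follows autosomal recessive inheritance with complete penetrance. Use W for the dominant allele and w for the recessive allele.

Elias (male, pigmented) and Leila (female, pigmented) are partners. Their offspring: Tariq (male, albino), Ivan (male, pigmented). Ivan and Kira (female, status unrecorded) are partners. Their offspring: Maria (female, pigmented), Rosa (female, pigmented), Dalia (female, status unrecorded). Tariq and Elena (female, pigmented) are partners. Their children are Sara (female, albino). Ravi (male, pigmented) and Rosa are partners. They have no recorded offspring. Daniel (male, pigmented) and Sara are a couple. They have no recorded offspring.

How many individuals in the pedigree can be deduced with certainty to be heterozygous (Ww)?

3

Obligate heterozygotes: Elias is pigmented so carries W and passed w to Tariq (ww), so Elias is Ww; Leila is pigmented so carries W and passed w to Tariq (ww), so Leila is Ww; Elena is pigmented so carries W and passed w to Sara (ww), so Elena is Ww.
Every other individual is either homozygous by phenotype or has at least one consistent homozygous assignment, so the count is 3.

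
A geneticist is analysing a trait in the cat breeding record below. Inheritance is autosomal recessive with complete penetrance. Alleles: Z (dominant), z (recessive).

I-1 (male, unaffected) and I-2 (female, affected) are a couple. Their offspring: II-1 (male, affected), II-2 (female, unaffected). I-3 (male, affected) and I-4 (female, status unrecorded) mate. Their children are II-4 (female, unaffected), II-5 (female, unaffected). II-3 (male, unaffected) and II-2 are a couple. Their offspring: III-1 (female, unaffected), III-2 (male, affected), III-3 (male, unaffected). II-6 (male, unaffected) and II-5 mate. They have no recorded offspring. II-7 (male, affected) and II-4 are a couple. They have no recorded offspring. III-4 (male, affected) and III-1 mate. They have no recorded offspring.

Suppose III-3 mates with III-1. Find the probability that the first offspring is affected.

1/9

II-3 is unaffected so carries Z and passed z to III-2 (zz), so II-3 is Zz.
II-2 is unaffected so carries Z and received z from I-2 (zz), so II-2 is Zz.
III-3 is an unaffected offspring of II-3 (Zz) × II-2 (Zz), whose cross gives 1/4 ZZ : 1/2 Zz : 1/4 zz; conditioning on being unaffected, III-3 is ZZ with probability 1/3, Zz with probability 2/3.
III-1 is an unaffected offspring of II-3 (Zz) × II-2 (Zz), whose cross gives 1/4 ZZ : 1/2 Zz : 1/4 zz; conditioning on being unaffected, III-1 is ZZ with probability 1/3, Zz with probability 2/3.
Summing over parental genotype combinations, P(offspring is affected) = 4/9·1/4 = 1/9.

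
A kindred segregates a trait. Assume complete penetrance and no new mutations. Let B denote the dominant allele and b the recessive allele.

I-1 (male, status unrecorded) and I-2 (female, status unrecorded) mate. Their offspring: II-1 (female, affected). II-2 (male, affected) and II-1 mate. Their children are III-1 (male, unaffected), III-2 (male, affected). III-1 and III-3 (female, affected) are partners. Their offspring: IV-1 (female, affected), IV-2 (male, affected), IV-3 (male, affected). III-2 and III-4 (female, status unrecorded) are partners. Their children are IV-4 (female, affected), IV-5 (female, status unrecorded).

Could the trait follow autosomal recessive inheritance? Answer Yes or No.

Under autosomal recessive, III-1 (unaffected, male) cannot arise from II-2 (affected) × II-1 (affected).

No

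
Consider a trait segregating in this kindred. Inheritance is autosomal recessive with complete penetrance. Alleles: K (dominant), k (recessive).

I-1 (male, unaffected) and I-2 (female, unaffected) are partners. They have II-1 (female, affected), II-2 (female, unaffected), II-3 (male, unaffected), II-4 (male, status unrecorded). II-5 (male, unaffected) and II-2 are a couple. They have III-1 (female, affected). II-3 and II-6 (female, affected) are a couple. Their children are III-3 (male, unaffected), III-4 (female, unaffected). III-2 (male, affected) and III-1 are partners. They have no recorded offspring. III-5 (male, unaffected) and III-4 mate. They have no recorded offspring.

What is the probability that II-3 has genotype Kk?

I-1 is unaffected so carries K and passed k to II-1 (kk), so I-1 is Kk.
I-2 is unaffected so carries K and passed k to II-1 (kk), so I-2 is Kk.
Their cross gives offspring ratios 1/4 KK : 1/2 Kk : 1/4 kk. Conditioning on II-3 being unaffected, P(Kk) = 1/2 / 3/4 = 2/3 before taking II-3's own offspring into account.
II-6 is affected, so II-6 is kk.
Now use II-3's offspring. Probability of each recorded status — unaffected son III-3: 1/2 if II-3 is Kk, 1 if KK; unaffected daughter III-4: 1/2 if II-3 is Kk, 1 if KK.
Bayes: P(Kk) = 2/3·1/4 / (2/3·1/4 + 1/3·1) = 1/3.

1/3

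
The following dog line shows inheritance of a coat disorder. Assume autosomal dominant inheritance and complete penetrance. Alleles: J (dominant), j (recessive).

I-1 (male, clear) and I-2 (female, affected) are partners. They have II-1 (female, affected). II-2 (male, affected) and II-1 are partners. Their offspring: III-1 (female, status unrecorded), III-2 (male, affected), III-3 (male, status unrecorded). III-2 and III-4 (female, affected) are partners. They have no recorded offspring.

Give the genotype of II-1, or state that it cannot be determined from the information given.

Jj

From phenotype alone, II-1 is JJ or Jj.
II-1 is affected so carries J and received j from I-1 (jj), so II-1 is Jj.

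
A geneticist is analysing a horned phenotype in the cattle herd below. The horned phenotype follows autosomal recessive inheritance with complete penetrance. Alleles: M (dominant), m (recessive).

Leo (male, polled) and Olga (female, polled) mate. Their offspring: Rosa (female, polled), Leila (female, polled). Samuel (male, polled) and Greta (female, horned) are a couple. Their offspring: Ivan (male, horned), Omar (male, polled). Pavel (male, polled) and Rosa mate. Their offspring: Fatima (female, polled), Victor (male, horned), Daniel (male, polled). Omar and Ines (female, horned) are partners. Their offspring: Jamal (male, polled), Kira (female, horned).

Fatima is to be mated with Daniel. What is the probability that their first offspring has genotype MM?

4/9

Pavel is polled so carries M and passed m to Victor (mm), so Pavel is Mm.
Rosa is polled so carries M and passed m to Victor (mm), so Rosa is Mm.
Fatima is a polled offspring of Pavel (Mm) × Rosa (Mm), whose cross gives 1/4 MM : 1/2 Mm : 1/4 mm; conditioning on being polled, Fatima is MM with probability 1/3, Mm with probability 2/3.
Daniel is a polled offspring of Pavel (Mm) × Rosa (Mm), whose cross gives 1/4 MM : 1/2 Mm : 1/4 mm; conditioning on being polled, Daniel is MM with probability 1/3, Mm with probability 2/3.
Summing over parental genotype combinations, P(offspring has genotype MM) = 1/9·1 + 2/9·1/2 + 2/9·1/2 + 4/9·1/4 = 4/9.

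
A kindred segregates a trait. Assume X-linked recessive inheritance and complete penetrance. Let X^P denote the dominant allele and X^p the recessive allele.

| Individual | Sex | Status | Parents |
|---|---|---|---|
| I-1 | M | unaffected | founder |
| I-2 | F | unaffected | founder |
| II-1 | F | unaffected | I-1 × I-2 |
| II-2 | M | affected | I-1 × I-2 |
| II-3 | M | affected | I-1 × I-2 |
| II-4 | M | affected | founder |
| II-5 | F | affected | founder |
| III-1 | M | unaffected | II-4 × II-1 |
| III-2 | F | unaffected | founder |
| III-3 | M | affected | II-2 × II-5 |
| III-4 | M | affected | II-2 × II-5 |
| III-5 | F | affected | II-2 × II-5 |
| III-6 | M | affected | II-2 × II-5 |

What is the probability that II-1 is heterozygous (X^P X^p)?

1/3

I-1 is unaffected, so I-1 is X^P Y.
I-2 is unaffected so carries P and passed p to II-2 (X^p Y), so I-2 is X^P X^p.
Their cross gives offspring ratios 1/2 X^P X^P : 1/2 X^P X^p. Conditioning on II-1 being unaffected, P(X^P X^p) = 1/2 / 1 = 1/2 before taking II-1's own offspring into account.
II-4 is affected, so II-4 is X^p Y.
Now use II-1's offspring. Probability of each recorded status — unaffected son III-1: 1/2 if II-1 is X^P X^p, 1 if X^P X^P.
Bayes: P(X^P X^p) = 1/2·1/2 / (1/2·1/2 + 1/2·1) = 1/3.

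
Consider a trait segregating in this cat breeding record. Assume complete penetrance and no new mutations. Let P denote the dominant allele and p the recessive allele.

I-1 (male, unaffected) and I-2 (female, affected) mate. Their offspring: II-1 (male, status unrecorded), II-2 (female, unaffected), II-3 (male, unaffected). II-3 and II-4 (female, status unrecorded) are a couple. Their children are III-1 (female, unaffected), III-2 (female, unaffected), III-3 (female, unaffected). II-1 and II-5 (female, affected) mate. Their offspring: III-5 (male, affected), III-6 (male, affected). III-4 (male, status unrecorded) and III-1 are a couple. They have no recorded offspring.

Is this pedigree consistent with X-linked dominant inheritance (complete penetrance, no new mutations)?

Yes

A consistent assignment under X-linked dominant exists: I-1 X^p Y, I-2 X^P X^p, II-1 X^P Y, II-2 X^p X^p, II-3 X^p Y, II-4 X^P X^p, II-5 X^P X^P, III-1 X^p X^p, III-2 X^p X^p, III-3 X^p X^p, III-4 X^P Y, III-5 X^P Y, III-6 X^P Y.
In this assignment every recorded phenotype matches its genotype and every non-founder's genotype is obtainable from its parents' genotypes, so the pedigree is consistent.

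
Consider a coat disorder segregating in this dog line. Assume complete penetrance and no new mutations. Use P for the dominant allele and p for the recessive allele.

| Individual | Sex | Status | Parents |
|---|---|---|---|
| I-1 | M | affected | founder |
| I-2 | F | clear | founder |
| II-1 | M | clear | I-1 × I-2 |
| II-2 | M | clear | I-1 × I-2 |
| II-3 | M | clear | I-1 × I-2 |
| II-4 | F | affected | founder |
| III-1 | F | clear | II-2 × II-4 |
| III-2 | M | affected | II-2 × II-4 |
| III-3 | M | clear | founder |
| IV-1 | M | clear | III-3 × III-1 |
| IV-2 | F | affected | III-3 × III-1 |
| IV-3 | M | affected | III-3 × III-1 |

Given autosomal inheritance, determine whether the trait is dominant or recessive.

recessive

III-3 and III-1 are both clear yet have an affected child IV-2. Under dominance, an affected child requires at least one affected parent, so the trait cannot be dominant.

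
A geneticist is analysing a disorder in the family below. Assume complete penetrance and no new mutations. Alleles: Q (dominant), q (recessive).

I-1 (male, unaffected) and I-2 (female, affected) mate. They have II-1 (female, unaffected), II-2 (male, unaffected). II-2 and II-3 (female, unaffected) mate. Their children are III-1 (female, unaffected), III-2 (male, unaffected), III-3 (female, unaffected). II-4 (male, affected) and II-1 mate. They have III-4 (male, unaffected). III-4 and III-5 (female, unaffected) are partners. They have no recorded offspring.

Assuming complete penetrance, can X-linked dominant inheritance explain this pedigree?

A consistent assignment under X-linked dominant exists: I-1 X^q Y, I-2 X^Q X^q, II-1 X^q X^q, II-2 X^q Y, II-3 X^q X^q, II-4 X^Q Y, III-1 X^q X^q, III-2 X^q Y, III-3 X^q X^q, III-4 X^q Y, III-5 X^q X^q.
In this assignment every recorded phenotype matches its genotype and every non-founder's genotype is obtainable from its parents' genotypes, so the pedigree is consistent.

Yes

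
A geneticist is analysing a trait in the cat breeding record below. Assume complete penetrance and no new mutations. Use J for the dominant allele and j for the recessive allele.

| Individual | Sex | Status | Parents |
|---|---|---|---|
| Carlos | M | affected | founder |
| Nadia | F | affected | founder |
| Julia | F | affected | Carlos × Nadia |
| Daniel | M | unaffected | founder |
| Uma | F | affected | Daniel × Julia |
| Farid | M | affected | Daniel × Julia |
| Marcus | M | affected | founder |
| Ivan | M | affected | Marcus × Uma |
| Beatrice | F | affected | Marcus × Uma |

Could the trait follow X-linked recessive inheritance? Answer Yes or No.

Under X-linked recessive, Uma (affected, female) cannot arise from Daniel (unaffected) × Julia (affected).

No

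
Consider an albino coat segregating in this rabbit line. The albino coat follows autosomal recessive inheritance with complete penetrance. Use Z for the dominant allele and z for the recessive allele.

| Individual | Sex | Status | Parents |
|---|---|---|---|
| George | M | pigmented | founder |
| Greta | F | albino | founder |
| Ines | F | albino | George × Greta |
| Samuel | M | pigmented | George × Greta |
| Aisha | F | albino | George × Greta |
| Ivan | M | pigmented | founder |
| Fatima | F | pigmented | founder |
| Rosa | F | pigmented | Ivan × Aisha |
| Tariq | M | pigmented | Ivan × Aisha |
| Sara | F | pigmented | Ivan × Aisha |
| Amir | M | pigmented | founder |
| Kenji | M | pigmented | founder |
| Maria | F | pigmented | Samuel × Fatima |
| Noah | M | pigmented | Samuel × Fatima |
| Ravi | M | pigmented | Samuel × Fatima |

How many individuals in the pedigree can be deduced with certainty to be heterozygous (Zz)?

Obligate heterozygotes: George is pigmented so carries Z and passed z to Ines (zz), so George is Zz; Samuel is pigmented so carries Z and received z from Greta (zz), so Samuel is Zz; Rosa is pigmented so carries Z and received z from Aisha (zz), so Rosa is Zz; Tariq is pigmented so carries Z and received z from Aisha (zz), so Tariq is Zz; Sara is pigmented so carries Z and received z from Aisha (zz), so Sara is Zz.
Every other individual is either homozygous by phenotype or has at least one consistent homozygous assignment, so the count is 5.

5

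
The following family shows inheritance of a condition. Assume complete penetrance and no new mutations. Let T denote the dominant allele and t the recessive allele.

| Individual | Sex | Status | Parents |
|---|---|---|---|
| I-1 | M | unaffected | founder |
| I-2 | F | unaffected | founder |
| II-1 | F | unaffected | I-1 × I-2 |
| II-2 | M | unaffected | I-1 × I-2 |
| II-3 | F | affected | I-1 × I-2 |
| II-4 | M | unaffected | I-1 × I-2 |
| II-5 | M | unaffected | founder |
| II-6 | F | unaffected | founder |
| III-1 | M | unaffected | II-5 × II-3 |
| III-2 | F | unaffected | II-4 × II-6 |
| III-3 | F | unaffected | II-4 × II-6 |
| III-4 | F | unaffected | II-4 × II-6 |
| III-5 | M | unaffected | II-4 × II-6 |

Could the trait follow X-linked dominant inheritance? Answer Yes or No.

No

Under X-linked dominant, II-3 (affected, female) cannot arise from I-1 (unaffected) × I-2 (unaffected).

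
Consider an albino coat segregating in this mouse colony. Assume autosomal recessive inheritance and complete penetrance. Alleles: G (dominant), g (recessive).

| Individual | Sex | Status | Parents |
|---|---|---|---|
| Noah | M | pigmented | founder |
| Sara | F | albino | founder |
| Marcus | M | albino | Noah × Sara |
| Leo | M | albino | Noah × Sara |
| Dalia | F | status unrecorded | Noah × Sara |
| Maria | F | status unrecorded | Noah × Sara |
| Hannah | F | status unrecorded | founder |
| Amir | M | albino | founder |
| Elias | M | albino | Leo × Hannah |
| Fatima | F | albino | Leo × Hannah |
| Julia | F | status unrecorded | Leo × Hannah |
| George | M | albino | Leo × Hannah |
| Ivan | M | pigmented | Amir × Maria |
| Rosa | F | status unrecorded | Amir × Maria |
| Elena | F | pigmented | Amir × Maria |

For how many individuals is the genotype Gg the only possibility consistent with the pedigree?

4

Obligate heterozygotes: Noah is pigmented so carries G and passed g to Marcus (gg), so Noah is Gg; Maria passed G to Ivan (Gg, whose g came from Amir) and received g from Sara (gg), so Maria is Gg; Ivan is pigmented so carries G and received g from Amir (gg), so Ivan is Gg; Elena is pigmented so carries G and received g from Amir (gg), so Elena is Gg.
Every other individual is either homozygous by phenotype or has at least one consistent homozygous assignment, so the count is 4.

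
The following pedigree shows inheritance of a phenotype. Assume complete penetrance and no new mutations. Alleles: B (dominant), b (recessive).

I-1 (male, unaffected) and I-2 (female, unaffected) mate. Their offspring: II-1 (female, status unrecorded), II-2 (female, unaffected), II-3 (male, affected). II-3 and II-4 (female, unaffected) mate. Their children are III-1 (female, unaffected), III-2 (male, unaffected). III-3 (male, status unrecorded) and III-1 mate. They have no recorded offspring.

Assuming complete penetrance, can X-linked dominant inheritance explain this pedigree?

Under X-linked dominant, II-3 (affected, male) cannot arise from I-1 (unaffected) × I-2 (unaffected).

No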